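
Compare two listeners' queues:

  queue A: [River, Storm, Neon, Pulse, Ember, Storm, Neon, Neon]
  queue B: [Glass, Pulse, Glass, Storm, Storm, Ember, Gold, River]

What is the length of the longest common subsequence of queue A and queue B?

Match Storm at queue A[2]=queue B[5]; then Ember at queue A[5]=queue B[6] — 2 songs in the same relative order in both. dp[8][8] = 2 confirms this is the maximum.

2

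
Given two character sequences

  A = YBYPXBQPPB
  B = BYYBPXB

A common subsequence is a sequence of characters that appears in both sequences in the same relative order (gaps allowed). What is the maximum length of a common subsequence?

Let dp[i][j] be the LCS length of the first i characters of A and the first j characters of B. dp[i][j] = dp[i-1][j-1]+1 when the i-th and j-th characters match, else max(dp[i-1][j], dp[i][j-1]).
    ·  B  Y  Y  B  P  X  B
 ·  0  0  0  0  0  0  0  0
 Y  0  0  1  1  1  1  1  1
 B  0  1  1  1  2  2  2  2
 Y  0  1  2  2  2  2  2  2
 P  0  1  2  2  2  3  3  3
 X  0  1  2  2  2  3  4  4
 B  0  1  2  2  3  3  4  5
 Q  0  1  2  2  3  3  4  5
 P  0  1  2  2  3  4  4  5
 P  0  1  2  2  3  4  4  5
 B  0  1  2  2  3  4  4  5
dp[10][7] = 5. One LCS (by backtracking along matches): YBPXB.

5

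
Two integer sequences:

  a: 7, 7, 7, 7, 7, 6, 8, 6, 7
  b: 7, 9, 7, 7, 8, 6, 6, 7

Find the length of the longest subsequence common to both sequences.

6

Pick 7 [1,1] → 7 [2,3] → 7 [3,4] → 6 [6,6] → 6 [8,7] → 7 [9,8]; all 6 values appear in both, in order. dp[9][8] = 6 confirms this is the maximum.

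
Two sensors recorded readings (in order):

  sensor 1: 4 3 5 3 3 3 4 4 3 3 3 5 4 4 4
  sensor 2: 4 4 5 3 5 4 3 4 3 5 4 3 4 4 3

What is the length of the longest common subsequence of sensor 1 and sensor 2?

10

One common subsequence of length 10: 4 at sensor 1[1]=sensor 2[2], then 3 at sensor 1[2]=sensor 2[4], then 5 at sensor 1[3]=sensor 2[5], then 3 at sensor 1[6]=sensor 2[7], then 4 at sensor 1[8]=sensor 2[8], then 3 at sensor 1[11]=sensor 2[9], then 5 at sensor 1[12]=sensor 2[10], then 4 at sensor 1[13]=sensor 2[11], then 4 at sensor 1[14]=sensor 2[13], then 4 at sensor 1[15]=sensor 2[14]. dp[15][15] = 10 confirms this is the maximum.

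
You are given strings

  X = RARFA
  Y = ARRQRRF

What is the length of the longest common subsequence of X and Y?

3

Let dp[i][j] be the LCS length of the first i characters of X and the first j characters of Y. dp[i][j] = dp[i-1][j-1]+1 when the i-th and j-th characters match, else max(dp[i-1][j], dp[i][j-1]).
    ·  A  R  R  Q  R  R  F
 ·  0  0  0  0  0  0  0  0
 R  0  0  1  1  1  1  1  1
 A  0  1  1  1  1  1  1  1
 R  0  1  2  2  2  2  2  2
 F  0  1  2  2  2  2  2  3
 A  0  1  2  2  2  2  2  3
dp[5][7] = 3. One LCS (by backtracking along matches): RRF.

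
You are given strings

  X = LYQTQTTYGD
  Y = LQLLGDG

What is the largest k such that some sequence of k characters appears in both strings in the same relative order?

One common subsequence of length 4: L [1,1], Q [3,2], G [9,5], D [10,6]. The LCS DP gives dp[10][7] = 4, so this is optimal.

4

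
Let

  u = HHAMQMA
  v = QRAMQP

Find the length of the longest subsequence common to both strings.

Taking A at u[3]=v[3], then M at u[4]=v[4], then Q at u[5]=v[5] gives a common subsequence of length 3, and the DP table's final entry dp[7][6] is also 3, so no common subsequence is longer.

3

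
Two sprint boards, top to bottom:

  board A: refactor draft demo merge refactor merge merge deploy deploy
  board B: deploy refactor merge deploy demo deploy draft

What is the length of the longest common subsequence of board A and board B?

One common subsequence of length 4: refactor at board A[5]=board B[2]; then merge at board A[7]=board B[3]; then deploy at board A[8]=board B[4]; then deploy at board A[9]=board B[6], and the DP table's final entry dp[9][7] is also 4, so no common subsequence is longer.

4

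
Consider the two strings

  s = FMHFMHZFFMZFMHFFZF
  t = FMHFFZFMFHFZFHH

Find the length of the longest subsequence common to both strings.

One common subsequence of length 12: F (s #1, t #1) → M (s #2, t #2) → H (s #3, t #3) → F (s #4, t #5) → Z (s #7, t #6) → F (s #9, t #7) → M (s #10, t #8) → F (s #12, t #9) → H (s #14, t #10) → F (s #16, t #11) → Z (s #17, t #12) → F (s #18, t #13), and the DP table's final entry dp[18][15] is also 12, so no common subsequence is longer.

12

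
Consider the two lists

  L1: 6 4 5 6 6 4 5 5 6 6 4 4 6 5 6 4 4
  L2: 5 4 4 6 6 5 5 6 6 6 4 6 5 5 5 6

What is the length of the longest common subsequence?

11

Pick 4 at L1[2]=L2[3] → 6 at L1[4]=L2[4] → 6 at L1[5]=L2[5] → 5 at L1[7]=L2[6] → 5 at L1[8]=L2[7] → 6 at L1[9]=L2[9] → 6 at L1[10]=L2[10] → 4 at L1[12]=L2[11] → 6 at L1[13]=L2[12] → 5 at L1[14]=L2[15] → 6 at L1[15]=L2[16]; all 11 values appear in both, in order, and the DP table's final entry dp[17][16] is also 11, so no common subsequence is longer.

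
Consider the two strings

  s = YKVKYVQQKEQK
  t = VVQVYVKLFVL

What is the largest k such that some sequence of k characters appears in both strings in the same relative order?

Match Y at s[1]=t[5] → V at s[3]=t[6] → K at s[4]=t[7] → V at s[6]=t[10] — 4 characters in the same relative order in both. dp[12][11] = 4 confirms this is the maximum.

4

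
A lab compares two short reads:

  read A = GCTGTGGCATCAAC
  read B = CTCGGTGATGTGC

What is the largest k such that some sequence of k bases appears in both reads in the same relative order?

8

Pick C at read A[2]=read B[1], T at read A[3]=read B[2], G at read A[4]=read B[5], T at read A[5]=read B[6], G at read A[6]=read B[7], G at read A[7]=read B[10], T at read A[10]=read B[11], C at read A[14]=read B[13]; all 8 bases appear in both, in order. dp[14][13] = 8 confirms this is the maximum.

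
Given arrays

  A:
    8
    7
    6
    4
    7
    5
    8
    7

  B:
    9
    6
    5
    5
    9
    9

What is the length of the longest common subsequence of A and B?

2

One common subsequence of length 2: 6 at A[3]=B[2]; then 5 at A[6]=B[4]. Since dp[8][6] = 2, nothing longer is possible.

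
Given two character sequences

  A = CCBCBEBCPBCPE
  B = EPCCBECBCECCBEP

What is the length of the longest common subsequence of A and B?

One common subsequence of length 9: C (A #1, B #3); then C (A #2, B #4); then B (A #3, B #5); then C (A #4, B #7); then B (A #5, B #8); then E (A #6, B #10); then C (A #8, B #12); then B (A #10, B #13); then P (A #12, B #15), and the DP table's final entry dp[13][15] is also 9, so no common subsequence is longer.

9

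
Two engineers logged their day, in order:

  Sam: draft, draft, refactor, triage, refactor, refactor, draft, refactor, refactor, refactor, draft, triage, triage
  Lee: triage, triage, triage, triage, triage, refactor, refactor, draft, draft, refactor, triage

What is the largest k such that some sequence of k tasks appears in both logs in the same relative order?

6

One common subsequence of length 6: triage (Sam #4, Lee #5); then refactor (Sam #5, Lee #6); then refactor (Sam #6, Lee #7); then draft (Sam #7, Lee #9); then refactor (Sam #10, Lee #10); then triage (Sam #13, Lee #11). Since dp[13][11] = 6, nothing longer is possible.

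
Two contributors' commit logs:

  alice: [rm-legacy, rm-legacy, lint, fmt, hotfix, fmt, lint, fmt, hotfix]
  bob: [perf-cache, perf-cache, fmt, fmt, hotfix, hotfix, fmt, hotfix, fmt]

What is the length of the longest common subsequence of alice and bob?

One common subsequence of length 4: fmt at alice[4]=bob[4] → hotfix at alice[5]=bob[6] → fmt at alice[6]=bob[7] → fmt at alice[8]=bob[9], and the DP table's final entry dp[9][9] is also 4, so no common subsequence is longer.

4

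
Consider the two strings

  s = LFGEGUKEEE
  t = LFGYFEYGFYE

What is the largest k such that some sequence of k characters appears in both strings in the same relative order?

Let dp[i][j] be the LCS length of the first i characters of s and the first j characters of t. dp[i][j] = dp[i-1][j-1]+1 when the i-th and j-th characters match, else max(dp[i-1][j], dp[i][j-1]).
    ·  L  F  G  Y  F  E  Y  G  F  Y  E
 ·  0  0  0  0  0  0  0  0  0  0  0  0
 L  0  1  1  1  1  1  1  1  1  1  1  1
 F  0  1  2  2  2  2  2  2  2  2  2  2
 G  0  1  2  3  3  3  3  3  3  3  3  3
 E  0  1  2  3  3  3  4  4  4  4  4  4
 G  0  1  2  3  3  3  4  4  5  5  5  5
 U  0  1  2  3  3  3  4  4  5  5  5  5
 K  0  1  2  3  3  3  4  4  5  5  5  5
 E  0  1  2  3  3  3  4  4  5  5  5  6
 E  0  1  2  3  3  3  4  4  5  5  5  6
 E  0  1  2  3  3  3  4  4  5  5  5  6
dp[10][11] = 6. One LCS (by backtracking along matches): LFGEGE.

6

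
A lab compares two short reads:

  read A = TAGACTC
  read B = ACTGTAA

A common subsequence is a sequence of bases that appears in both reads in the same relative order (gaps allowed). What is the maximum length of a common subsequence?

Taking T [1,5], A [2,6], A [4,7] gives a common subsequence of length 3. The LCS DP gives dp[7][7] = 3, so this is optimal.

3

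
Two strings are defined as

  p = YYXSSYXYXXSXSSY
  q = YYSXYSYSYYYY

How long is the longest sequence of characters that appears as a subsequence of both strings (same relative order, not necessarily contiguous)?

8

Taking Y at p[1]=q[1], Y at p[2]=q[2], X at p[3]=q[4], S at p[4]=q[6], S at p[5]=q[8], Y at p[6]=q[10], Y at p[8]=q[11], Y at p[15]=q[12] gives a common subsequence of length 8. The LCS DP gives dp[15][12] = 8, so this is optimal.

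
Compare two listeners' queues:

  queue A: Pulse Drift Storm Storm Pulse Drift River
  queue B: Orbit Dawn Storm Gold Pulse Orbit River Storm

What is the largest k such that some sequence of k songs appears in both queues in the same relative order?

3

Match Storm (queue A #3, queue B #3); then Pulse (queue A #5, queue B #5); then River (queue A #7, queue B #7) — 3 songs in the same relative order in both, and the DP table's final entry dp[7][8] is also 3, so no common subsequence is longer.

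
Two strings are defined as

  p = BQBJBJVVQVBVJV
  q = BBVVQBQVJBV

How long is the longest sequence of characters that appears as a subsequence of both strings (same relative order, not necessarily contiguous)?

One common subsequence of length 9: B (p #3, q #1) → B (p #5, q #2) → V (p #7, q #3) → V (p #8, q #4) → Q (p #9, q #5) → B (p #11, q #6) → V (p #12, q #8) → J (p #13, q #9) → V (p #14, q #11). dp[14][11] = 9 confirms this is the maximum.

9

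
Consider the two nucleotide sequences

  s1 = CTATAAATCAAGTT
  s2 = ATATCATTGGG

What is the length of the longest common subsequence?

8

Pick A at s1[3]=s2[1], then T at s1[4]=s2[2], then A at s1[7]=s2[3], then T at s1[8]=s2[4], then C at s1[9]=s2[5], then A at s1[11]=s2[6], then T at s1[13]=s2[7], then T at s1[14]=s2[8]; all 8 bases appear in both, in order. dp[14][11] = 8 confirms this is the maximum.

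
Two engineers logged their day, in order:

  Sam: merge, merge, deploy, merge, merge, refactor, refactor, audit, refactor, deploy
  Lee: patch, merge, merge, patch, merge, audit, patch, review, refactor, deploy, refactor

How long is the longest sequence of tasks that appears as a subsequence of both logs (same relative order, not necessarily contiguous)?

6

Pick merge (Sam #1, Lee #2), then merge (Sam #2, Lee #3), then merge (Sam #5, Lee #5), then audit (Sam #8, Lee #6), then refactor (Sam #9, Lee #9), then deploy (Sam #10, Lee #10); all 6 tasks appear in both, in order. The LCS DP gives dp[10][11] = 6, so this is optimal.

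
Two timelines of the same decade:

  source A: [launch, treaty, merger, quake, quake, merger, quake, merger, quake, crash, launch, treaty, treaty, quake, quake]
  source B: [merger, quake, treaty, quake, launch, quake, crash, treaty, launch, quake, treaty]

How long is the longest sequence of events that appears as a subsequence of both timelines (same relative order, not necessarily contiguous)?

One common subsequence of length 7: merger [3,1], quake [4,2], quake [5,4], quake [9,6], crash [10,7], launch [11,9], treaty [13,11], and the DP table's final entry dp[15][11] is also 7, so no common subsequence is longer.

7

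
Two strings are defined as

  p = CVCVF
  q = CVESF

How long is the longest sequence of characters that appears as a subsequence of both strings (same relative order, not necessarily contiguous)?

3

Pick C at p[1]=q[1]; then V at p[2]=q[2]; then F at p[5]=q[5]; all 3 characters appear in both, in order. dp[5][5] = 3 confirms this is the maximum.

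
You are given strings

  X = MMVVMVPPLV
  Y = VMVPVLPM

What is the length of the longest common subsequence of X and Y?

5

Taking V at X[4]=Y[1] → M at X[5]=Y[2] → V at X[6]=Y[3] → P at X[7]=Y[4] → P at X[8]=Y[7] gives a common subsequence of length 5. dp[10][8] = 5 confirms this is the maximum.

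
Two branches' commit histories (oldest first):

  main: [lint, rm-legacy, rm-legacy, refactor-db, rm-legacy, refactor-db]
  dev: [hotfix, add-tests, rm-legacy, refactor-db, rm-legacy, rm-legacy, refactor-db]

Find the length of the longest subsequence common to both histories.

Pick rm-legacy (main #2, dev #3), then rm-legacy (main #3, dev #5), then rm-legacy (main #5, dev #6), then refactor-db (main #6, dev #7); all 4 commits appear in both, in order. dp[6][7] = 4 confirms this is the maximum.

4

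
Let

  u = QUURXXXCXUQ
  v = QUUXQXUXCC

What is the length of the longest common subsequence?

Let dp[i][j] be the LCS length of the first i characters of u and the first j characters of v. dp[i][j] = dp[i-1][j-1]+1 when the i-th and j-th characters match, else max(dp[i-1][j], dp[i][j-1]).
    ·  Q  U  U  X  Q  X  U  X  C  C
 ·  0  0  0  0  0  0  0  0  0  0  0
 Q  0  1  1  1  1  1  1  1  1  1  1
 U  0  1  2  2  2  2  2  2  2  2  2
 U  0  1  2  3  3  3  3  3  3  3  3
 R  0  1  2  3  3  3  3  3  3  3  3
 X  0  1  2  3  4  4  4  4  4  4  4
 X  0  1  2  3  4  4  5  5  5  5  5
 X  0  1  2  3  4  4  5  5  6  6  6
 C  0  1  2  3  4  4  5  5  6  7  7
 X  0  1  2  3  4  4  5  5  6  7  7
 U  0  1  2  3  4  4  5  6  6  7  7
 Q  0  1  2  3  4  5  5  6  6  7  7
dp[11][10] = 7. One LCS (by backtracking along matches): QUUXXXC.

7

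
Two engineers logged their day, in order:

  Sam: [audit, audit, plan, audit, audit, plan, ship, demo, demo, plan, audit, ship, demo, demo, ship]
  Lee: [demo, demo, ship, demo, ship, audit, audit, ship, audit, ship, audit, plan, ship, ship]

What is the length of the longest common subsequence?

Taking audit [1,6], then audit [2,7], then audit [4,9], then audit [5,11], then plan [10,12], then ship [12,13], then ship [15,14] gives a common subsequence of length 7. Since dp[15][14] = 7, nothing longer is possible.

7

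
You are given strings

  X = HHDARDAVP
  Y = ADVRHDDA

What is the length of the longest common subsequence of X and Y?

4

Pick H (X #2, Y #5), then D (X #3, Y #6), then D (X #6, Y #7), then A (X #7, Y #8); all 4 characters appear in both, in order, and the DP table's final entry dp[9][8] is also 4, so no common subsequence is longer.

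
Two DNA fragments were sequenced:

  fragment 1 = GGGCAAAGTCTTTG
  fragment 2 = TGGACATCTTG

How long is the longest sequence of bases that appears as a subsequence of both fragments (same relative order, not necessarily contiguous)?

9

Pick G [1,2], G [2,3], C [4,5], A [7,6], T [9,7], C [10,8], T [12,9], T [13,10], G [14,11]; all 9 bases appear in both, in order. The LCS DP gives dp[14][11] = 9, so this is optimal.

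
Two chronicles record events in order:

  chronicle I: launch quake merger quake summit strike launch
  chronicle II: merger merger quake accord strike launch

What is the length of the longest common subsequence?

4

One common subsequence of length 4: merger at chronicle I[3]=chronicle II[2], then quake at chronicle I[4]=chronicle II[3], then strike at chronicle I[6]=chronicle II[5], then launch at chronicle I[7]=chronicle II[6], and the DP table's final entry dp[7][6] is also 4, so no common subsequence is longer.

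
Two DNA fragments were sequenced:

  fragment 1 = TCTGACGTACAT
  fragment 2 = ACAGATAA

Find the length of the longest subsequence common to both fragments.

6

Pick C at fragment 1[2]=fragment 2[2], then G at fragment 1[4]=fragment 2[4], then A at fragment 1[5]=fragment 2[5], then T at fragment 1[8]=fragment 2[6], then A at fragment 1[9]=fragment 2[7], then A at fragment 1[11]=fragment 2[8]; all 6 bases appear in both, in order, and the DP table's final entry dp[12][8] is also 6, so no common subsequence is longer.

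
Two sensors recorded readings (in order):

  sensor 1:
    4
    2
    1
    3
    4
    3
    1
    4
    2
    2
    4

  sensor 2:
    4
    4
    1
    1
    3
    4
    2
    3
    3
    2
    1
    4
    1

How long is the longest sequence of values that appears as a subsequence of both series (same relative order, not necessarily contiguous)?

7

Let dp[i][j] be the LCS length of the first i values of sensor 1 and the first j values of sensor 2. dp[i][j] = dp[i-1][j-1]+1 when the i-th and j-th values match, else max(dp[i-1][j], dp[i][j-1]).
    ·  4  4  1  1  3  4  2  3  3  2  1  4  1
 ·  0  0  0  0  0  0  0  0  0  0  0  0  0  0
 4  0  1  1  1  1  1  1  1  1  1  1  1  1  1
 2  0  1  1  1  1  1  1  2  2  2  2  2  2  2
 1  0  1  1  2  2  2  2  2  2  2  2  3  3  3
 3  0  1  1  2  2  3  3  3  3  3  3  3  3  3
 4  0  1  2  2  2  3  4  4  4  4  4  4  4  4
 3  0  1  2  2  2  3  4  4  5  5  5  5  5  5
 1  0  1  2  3  3  3  4  4  5  5  5  6  6  6
 4  0  1  2  3  3  3  4  4  5  5  5  6  7  7
 2  0  1  2  3  3  3  4  5  5  5  6  6  7  7
 2  0  1  2  3  3  3  4  5  5  5  6  6  7  7
 4  0  1  2  3  3  3  4  5  5  5  6  6  7  7
dp[11][13] = 7. One LCS (by backtracking along matches): 4, 1, 3, 4, 3, 1, 4.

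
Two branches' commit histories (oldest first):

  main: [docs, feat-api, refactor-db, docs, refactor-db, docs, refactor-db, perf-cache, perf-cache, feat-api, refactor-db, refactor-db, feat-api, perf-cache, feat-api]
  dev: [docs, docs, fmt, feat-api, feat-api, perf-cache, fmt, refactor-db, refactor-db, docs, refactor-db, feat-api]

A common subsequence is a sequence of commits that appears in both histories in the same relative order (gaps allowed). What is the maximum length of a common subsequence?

7

One common subsequence of length 7: docs [1,2]; then feat-api [2,5]; then refactor-db [3,8]; then refactor-db [5,9]; then docs [6,10]; then refactor-db [12,11]; then feat-api [15,12]. dp[15][12] = 7 confirms this is the maximum.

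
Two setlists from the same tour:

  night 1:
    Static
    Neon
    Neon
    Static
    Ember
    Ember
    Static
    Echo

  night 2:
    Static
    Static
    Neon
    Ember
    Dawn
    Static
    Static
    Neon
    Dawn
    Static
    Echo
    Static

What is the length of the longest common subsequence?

Taking Static at night 1[1]=night 2[2], then Neon at night 1[2]=night 2[3], then Neon at night 1[3]=night 2[8], then Static at night 1[4]=night 2[10], then Static at night 1[7]=night 2[12] gives a common subsequence of length 5. The LCS DP gives dp[8][12] = 5, so this is optimal.

5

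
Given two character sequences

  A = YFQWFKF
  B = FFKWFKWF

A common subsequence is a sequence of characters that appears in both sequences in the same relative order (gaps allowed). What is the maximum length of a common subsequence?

Pick F [2,2], W [4,4], F [5,5], K [6,6], F [7,8]; all 5 characters appear in both, in order, and the DP table's final entry dp[7][8] is also 5, so no common subsequence is longer.

5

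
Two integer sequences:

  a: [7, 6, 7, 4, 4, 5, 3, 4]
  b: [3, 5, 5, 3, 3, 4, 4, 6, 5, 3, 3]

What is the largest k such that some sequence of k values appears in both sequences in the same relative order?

4

One common subsequence of length 4: 4 (a #4, b #6); then 4 (a #5, b #7); then 5 (a #6, b #9); then 3 (a #7, b #11). Since dp[8][11] = 4, nothing longer is possible.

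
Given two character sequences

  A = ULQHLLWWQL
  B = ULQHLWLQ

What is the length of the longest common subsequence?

Match U at A[1]=B[1]; then L at A[2]=B[2]; then Q at A[3]=B[3]; then H at A[4]=B[4]; then L at A[5]=B[5]; then L at A[6]=B[7]; then Q at A[9]=B[8] — 7 characters in the same relative order in both. The LCS DP gives dp[10][8] = 7, so this is optimal.

7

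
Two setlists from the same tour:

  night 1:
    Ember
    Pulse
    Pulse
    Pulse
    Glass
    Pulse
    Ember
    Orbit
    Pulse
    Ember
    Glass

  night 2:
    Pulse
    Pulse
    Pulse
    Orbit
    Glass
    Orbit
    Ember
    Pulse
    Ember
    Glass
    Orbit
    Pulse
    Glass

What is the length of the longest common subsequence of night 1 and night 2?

One common subsequence of length 9: Pulse [2,1]; then Pulse [3,2]; then Pulse [4,3]; then Glass [5,5]; then Pulse [6,8]; then Ember [7,9]; then Orbit [8,11]; then Pulse [9,12]; then Glass [11,13]. Since dp[11][13] = 9, nothing longer is possible.

9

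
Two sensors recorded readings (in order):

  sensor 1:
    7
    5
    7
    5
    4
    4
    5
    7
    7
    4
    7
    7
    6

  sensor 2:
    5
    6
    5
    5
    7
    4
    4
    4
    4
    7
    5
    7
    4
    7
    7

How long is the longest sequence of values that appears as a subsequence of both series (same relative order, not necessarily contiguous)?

Taking 5 at sensor 1[2]=sensor 2[4], then 7 at sensor 1[3]=sensor 2[5], then 4 at sensor 1[5]=sensor 2[8], then 4 at sensor 1[6]=sensor 2[9], then 5 at sensor 1[7]=sensor 2[11], then 7 at sensor 1[9]=sensor 2[12], then 4 at sensor 1[10]=sensor 2[13], then 7 at sensor 1[11]=sensor 2[14], then 7 at sensor 1[12]=sensor 2[15] gives a common subsequence of length 9. Since dp[13][15] = 9, nothing longer is possible.

9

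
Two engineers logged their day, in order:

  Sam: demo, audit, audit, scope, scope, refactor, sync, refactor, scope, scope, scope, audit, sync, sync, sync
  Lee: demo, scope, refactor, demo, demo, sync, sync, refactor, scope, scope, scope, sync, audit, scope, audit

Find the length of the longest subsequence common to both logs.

9

Taking demo [1,1]; then scope [5,2]; then refactor [6,3]; then sync [7,7]; then refactor [8,8]; then scope [9,10]; then scope [10,11]; then scope [11,14]; then audit [12,15] gives a common subsequence of length 9. The LCS DP gives dp[15][15] = 9, so this is optimal.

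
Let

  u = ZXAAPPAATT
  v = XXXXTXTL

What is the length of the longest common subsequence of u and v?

Taking X [2,4]; then T [9,5]; then T [10,7] gives a common subsequence of length 3. Since dp[10][8] = 3, nothing longer is possible.

3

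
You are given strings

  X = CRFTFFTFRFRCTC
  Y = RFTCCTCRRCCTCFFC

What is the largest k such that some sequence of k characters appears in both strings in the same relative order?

9

Match R (X #2, Y #1) → F (X #3, Y #2) → T (X #4, Y #3) → T (X #7, Y #6) → R (X #9, Y #8) → R (X #11, Y #9) → C (X #12, Y #11) → T (X #13, Y #12) → C (X #14, Y #16) — 9 characters in the same relative order in both. The LCS DP gives dp[14][16] = 9, so this is optimal.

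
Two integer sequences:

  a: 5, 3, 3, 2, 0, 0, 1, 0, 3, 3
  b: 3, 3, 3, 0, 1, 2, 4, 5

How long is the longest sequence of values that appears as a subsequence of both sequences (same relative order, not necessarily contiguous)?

Pick 3 [2,2] → 3 [3,3] → 0 [6,4] → 1 [7,5]; all 4 values appear in both, in order. The LCS DP gives dp[10][8] = 4, so this is optimal.

4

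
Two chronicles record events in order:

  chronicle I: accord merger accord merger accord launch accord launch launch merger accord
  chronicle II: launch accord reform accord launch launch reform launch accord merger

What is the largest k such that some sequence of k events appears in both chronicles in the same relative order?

6

One common subsequence of length 6: accord [1,2], then accord [5,4], then launch [6,5], then launch [8,6], then launch [9,8], then merger [10,10], and the DP table's final entry dp[11][10] is also 6, so no common subsequence is longer.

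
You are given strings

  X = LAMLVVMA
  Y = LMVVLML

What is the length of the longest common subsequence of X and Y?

One common subsequence of length 5: L (X #1, Y #1), then M (X #3, Y #2), then V (X #5, Y #3), then V (X #6, Y #4), then M (X #7, Y #6), and the DP table's final entry dp[8][7] is also 5, so no common subsequence is longer.

5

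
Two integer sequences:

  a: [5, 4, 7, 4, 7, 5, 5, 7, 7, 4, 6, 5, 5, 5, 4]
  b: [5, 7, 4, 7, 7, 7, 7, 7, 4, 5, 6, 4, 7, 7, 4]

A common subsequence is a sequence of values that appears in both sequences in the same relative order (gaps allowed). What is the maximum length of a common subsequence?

Pick 5 at a[1]=b[1] → 4 at a[2]=b[3] → 7 at a[3]=b[5] → 7 at a[5]=b[6] → 7 at a[8]=b[7] → 7 at a[9]=b[8] → 4 at a[10]=b[9] → 6 at a[11]=b[11] → 4 at a[15]=b[15]; all 9 values appear in both, in order. Since dp[15][15] = 9, nothing longer is possible.

9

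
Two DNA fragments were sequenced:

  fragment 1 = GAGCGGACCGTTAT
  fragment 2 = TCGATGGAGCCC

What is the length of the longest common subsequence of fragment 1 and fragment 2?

Taking G [1,3] → A [2,4] → G [3,6] → G [5,7] → G [6,9] → C [8,11] → C [9,12] gives a common subsequence of length 7, and the DP table's final entry dp[14][12] is also 7, so no common subsequence is longer.

7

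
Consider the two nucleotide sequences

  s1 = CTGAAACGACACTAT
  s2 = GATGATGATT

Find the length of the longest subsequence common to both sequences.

Let dp[i][j] be the LCS length of the first i bases of s1 and the first j bases of s2. dp[i][j] = dp[i-1][j-1]+1 when the i-th and j-th bases match, else max(dp[i-1][j], dp[i][j-1]).
    ·  G  A  T  G  A  T  G  A  T  T
 ·  0  0  0  0  0  0  0  0  0  0  0
 C  0  0  0  0  0  0  0  0  0  0  0
 T  0  0  0  1  1  1  1  1  1  1  1
 G  0  1  1  1  2  2  2  2  2  2  2
 A  0  1  2  2  2  3  3  3  3  3  3
 A  0  1  2  2  2  3  3  3  4  4  4
 A  0  1  2  2  2  3  3  3  4  4  4
 C  0  1  2  2  2  3  3  3  4  4  4
 G  0  1  2  2  3  3  3  4  4  4  4
 A  0  1  2  2  3  4  4  4  5  5  5
 C  0  1  2  2  3  4  4  4  5  5  5
 A  0  1  2  2  3  4  4  4  5  5  5
 C  0  1  2  2  3  4  4  4  5  5  5
 T  0  1  2  3  3  4  5  5  5  6  6
 A  0  1  2  3  3  4  5  5  6  6  6
 T  0  1  2  3  3  4  5  5  6  7  7
dp[15][10] = 7. One LCS (by backtracking along matches): TGAGATT.

7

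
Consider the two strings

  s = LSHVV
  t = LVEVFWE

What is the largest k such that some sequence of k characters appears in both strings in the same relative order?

Let dp[i][j] be the LCS length of the first i characters of s and the first j characters of t. dp[i][j] = dp[i-1][j-1]+1 when the i-th and j-th characters match, else max(dp[i-1][j], dp[i][j-1]).
    ·  L  V  E  V  F  W  E
 ·  0  0  0  0  0  0  0  0
 L  0  1  1  1  1  1  1  1
 S  0  1  1  1  1  1  1  1
 H  0  1  1  1  1  1  1  1
 V  0  1  2  2  2  2  2  2
 V  0  1  2  2  3  3  3  3
dp[5][7] = 3. One LCS (by backtracking along matches): LVV.

3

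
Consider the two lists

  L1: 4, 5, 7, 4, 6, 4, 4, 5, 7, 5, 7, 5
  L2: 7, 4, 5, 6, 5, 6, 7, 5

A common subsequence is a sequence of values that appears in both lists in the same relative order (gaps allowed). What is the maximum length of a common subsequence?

6

Taking 4 [1,2], 5 [2,3], 6 [5,4], 5 [8,5], 7 [11,7], 5 [12,8] gives a common subsequence of length 6. The LCS DP gives dp[12][8] = 6, so this is optimal.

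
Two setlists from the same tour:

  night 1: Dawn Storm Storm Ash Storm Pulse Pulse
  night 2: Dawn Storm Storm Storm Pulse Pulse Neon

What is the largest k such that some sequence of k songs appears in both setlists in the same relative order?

6

One common subsequence of length 6: Dawn [1,1] → Storm [2,2] → Storm [3,3] → Storm [5,4] → Pulse [6,5] → Pulse [7,6]. Since dp[7][7] = 6, nothing longer is possible.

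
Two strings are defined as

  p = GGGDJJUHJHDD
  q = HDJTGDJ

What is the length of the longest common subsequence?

3

Taking G at p[3]=q[5], D at p[4]=q[6], J at p[9]=q[7] gives a common subsequence of length 3. Since dp[12][7] = 3, nothing longer is possible.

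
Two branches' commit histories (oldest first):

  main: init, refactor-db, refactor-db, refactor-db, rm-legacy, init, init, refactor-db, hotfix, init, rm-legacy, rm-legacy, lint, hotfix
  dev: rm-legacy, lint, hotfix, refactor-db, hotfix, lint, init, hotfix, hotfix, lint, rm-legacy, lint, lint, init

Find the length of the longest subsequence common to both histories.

Pick rm-legacy at main[5]=dev[1] → refactor-db at main[8]=dev[4] → hotfix at main[9]=dev[5] → init at main[10]=dev[7] → rm-legacy at main[11]=dev[11] → lint at main[13]=dev[13]; all 6 commits appear in both, in order, and the DP table's final entry dp[14][14] is also 6, so no common subsequence is longer.

6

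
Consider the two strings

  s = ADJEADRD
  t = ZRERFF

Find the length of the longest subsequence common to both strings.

Let dp[i][j] be the LCS length of the first i characters of s and the first j characters of t. dp[i][j] = dp[i-1][j-1]+1 when the i-th and j-th characters match, else max(dp[i-1][j], dp[i][j-1]).
    ·  Z  R  E  R  F  F
 ·  0  0  0  0  0  0  0
 A  0  0  0  0  0  0  0
 D  0  0  0  0  0  0  0
 J  0  0  0  0  0  0  0
 E  0  0  0  1  1  1  1
 A  0  0  0  1  1  1  1
 D  0  0  0  1  1  1  1
 R  0  0  1  1  2  2  2
 D  0  0  1  1  2  2  2
dp[8][6] = 2. One LCS (by backtracking along matches): ER.

2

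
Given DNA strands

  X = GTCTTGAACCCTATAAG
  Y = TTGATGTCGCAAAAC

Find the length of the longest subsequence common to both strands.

9

Taking T at X[2]=Y[1]; then T at X[4]=Y[2]; then T at X[5]=Y[5]; then G at X[6]=Y[6]; then C at X[9]=Y[8]; then C at X[10]=Y[10]; then A at X[13]=Y[12]; then A at X[15]=Y[13]; then A at X[16]=Y[14] gives a common subsequence of length 9, and the DP table's final entry dp[17][15] is also 9, so no common subsequence is longer.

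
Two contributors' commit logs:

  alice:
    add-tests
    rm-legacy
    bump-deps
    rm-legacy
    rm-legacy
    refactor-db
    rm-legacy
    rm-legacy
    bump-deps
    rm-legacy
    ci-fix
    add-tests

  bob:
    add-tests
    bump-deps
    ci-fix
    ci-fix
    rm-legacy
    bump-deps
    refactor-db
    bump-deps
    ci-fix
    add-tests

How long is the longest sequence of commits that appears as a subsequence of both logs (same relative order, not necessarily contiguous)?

Pick add-tests [1,1], then rm-legacy [2,5], then bump-deps [3,6], then refactor-db [6,7], then bump-deps [9,8], then ci-fix [11,9], then add-tests [12,10]; all 7 commits appear in both, in order. dp[12][10] = 7 confirms this is the maximum.

7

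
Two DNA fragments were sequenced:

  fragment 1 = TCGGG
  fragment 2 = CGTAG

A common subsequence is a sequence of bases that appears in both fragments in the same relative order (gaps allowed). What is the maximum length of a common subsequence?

Let dp[i][j] be the LCS length of the first i bases of fragment 1 and the first j bases of fragment 2. dp[i][j] = dp[i-1][j-1]+1 when the i-th and j-th bases match, else max(dp[i-1][j], dp[i][j-1]).
    ·  C  G  T  A  G
 ·  0  0  0  0  0  0
 T  0  0  0  1  1  1
 C  0  1  1  1  1  1
 G  0  1  2  2  2  2
 G  0  1  2  2  2  3
 G  0  1  2  2  2  3
dp[5][5] = 3. One LCS (by backtracking along matches): CGG.

3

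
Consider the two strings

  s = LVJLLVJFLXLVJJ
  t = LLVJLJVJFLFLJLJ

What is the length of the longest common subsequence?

One common subsequence of length 11: L (s #1, t #2); then V (s #2, t #3); then J (s #3, t #4); then L (s #4, t #5); then V (s #6, t #7); then J (s #7, t #8); then F (s #8, t #9); then L (s #9, t #10); then L (s #11, t #12); then J (s #13, t #13); then J (s #14, t #15). Since dp[14][15] = 11, nothing longer is possible.

11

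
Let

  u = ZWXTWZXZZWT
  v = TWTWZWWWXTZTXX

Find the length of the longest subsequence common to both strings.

Match W [2,2]; then T [4,3]; then W [5,4]; then Z [6,5]; then X [7,9]; then Z [9,11]; then T [11,12] — 7 characters in the same relative order in both, and the DP table's final entry dp[11][14] is also 7, so no common subsequence is longer.

7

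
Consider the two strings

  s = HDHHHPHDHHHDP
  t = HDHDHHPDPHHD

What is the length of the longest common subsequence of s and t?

One common subsequence of length 10: H (s #1, t #1) → D (s #2, t #2) → H (s #3, t #3) → H (s #4, t #5) → H (s #5, t #6) → P (s #6, t #7) → D (s #8, t #8) → H (s #10, t #10) → H (s #11, t #11) → D (s #12, t #12). dp[13][12] = 10 confirms this is the maximum.

10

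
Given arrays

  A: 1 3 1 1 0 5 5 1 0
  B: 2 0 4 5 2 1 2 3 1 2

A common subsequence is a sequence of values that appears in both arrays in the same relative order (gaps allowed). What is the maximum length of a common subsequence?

Pick 1 (A #1, B #6), 3 (A #2, B #8), 1 (A #3, B #9); all 3 values appear in both, in order, and the DP table's final entry dp[9][10] is also 3, so no common subsequence is longer.

3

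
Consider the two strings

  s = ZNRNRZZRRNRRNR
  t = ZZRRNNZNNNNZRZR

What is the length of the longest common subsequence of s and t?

7

Taking Z [1,2]; then N [2,5]; then N [4,6]; then Z [6,7]; then Z [7,12]; then R [8,13]; then R [14,15] gives a common subsequence of length 7. dp[14][15] = 7 confirms this is the maximum.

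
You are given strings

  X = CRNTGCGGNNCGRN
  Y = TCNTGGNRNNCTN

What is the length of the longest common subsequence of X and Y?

9

Match C (X #1, Y #2) → N (X #3, Y #3) → T (X #4, Y #4) → G (X #5, Y #5) → G (X #7, Y #6) → N (X #9, Y #9) → N (X #10, Y #10) → C (X #11, Y #11) → N (X #14, Y #13) — 9 characters in the same relative order in both. dp[14][13] = 9 confirms this is the maximum.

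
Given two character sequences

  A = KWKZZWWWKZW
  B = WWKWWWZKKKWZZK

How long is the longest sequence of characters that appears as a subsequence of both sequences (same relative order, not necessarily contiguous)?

7

Match W [2,2] → K [3,3] → W [6,4] → W [7,5] → W [8,6] → K [9,10] → Z [10,13] — 7 characters in the same relative order in both. dp[11][14] = 7 confirms this is the maximum.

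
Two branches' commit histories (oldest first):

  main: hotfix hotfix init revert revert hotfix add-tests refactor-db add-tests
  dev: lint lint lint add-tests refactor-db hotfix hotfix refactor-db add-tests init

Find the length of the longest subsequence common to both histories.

Taking hotfix at main[2]=dev[6], then hotfix at main[6]=dev[7], then refactor-db at main[8]=dev[8], then add-tests at main[9]=dev[9] gives a common subsequence of length 4. Since dp[9][10] = 4, nothing longer is possible.

4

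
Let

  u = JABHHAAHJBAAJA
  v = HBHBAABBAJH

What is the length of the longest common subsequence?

7

One common subsequence of length 7: B [3,2], then H [4,3], then A [6,5], then A [7,6], then B [10,8], then A [12,9], then J [13,10]. The LCS DP gives dp[14][11] = 7, so this is optimal.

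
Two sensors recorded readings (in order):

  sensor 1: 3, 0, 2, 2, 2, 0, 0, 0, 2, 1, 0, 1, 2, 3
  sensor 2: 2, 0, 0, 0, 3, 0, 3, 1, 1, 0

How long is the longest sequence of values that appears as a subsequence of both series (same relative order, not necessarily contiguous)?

6

One common subsequence of length 6: 0 at sensor 1[2]=sensor 2[2], then 0 at sensor 1[6]=sensor 2[3], then 0 at sensor 1[7]=sensor 2[4], then 0 at sensor 1[8]=sensor 2[6], then 1 at sensor 1[10]=sensor 2[9], then 0 at sensor 1[11]=sensor 2[10]. Since dp[14][10] = 6, nothing longer is possible.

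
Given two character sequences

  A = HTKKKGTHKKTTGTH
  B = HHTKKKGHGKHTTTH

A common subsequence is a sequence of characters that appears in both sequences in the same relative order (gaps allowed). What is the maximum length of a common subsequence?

12

Taking H [1,2] → T [2,3] → K [3,4] → K [4,5] → K [5,6] → G [6,7] → H [8,8] → K [9,10] → T [11,12] → T [12,13] → T [14,14] → H [15,15] gives a common subsequence of length 12. dp[15][15] = 12 confirms this is the maximum.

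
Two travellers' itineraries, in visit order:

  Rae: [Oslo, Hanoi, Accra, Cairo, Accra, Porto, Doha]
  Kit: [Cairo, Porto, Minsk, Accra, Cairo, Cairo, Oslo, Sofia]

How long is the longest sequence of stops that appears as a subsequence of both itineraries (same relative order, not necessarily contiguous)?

Match Accra [3,4], Cairo [4,6] — 2 stops in the same relative order in both. Since dp[7][8] = 2, nothing longer is possible.

2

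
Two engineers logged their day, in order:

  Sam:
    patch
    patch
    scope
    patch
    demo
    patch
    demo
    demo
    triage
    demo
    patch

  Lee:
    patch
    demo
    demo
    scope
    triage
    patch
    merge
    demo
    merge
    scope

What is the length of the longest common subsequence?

5

Pick patch (Sam #4, Lee #1), then demo (Sam #5, Lee #2), then demo (Sam #7, Lee #3), then triage (Sam #9, Lee #5), then demo (Sam #10, Lee #8); all 5 tasks appear in both, in order. The LCS DP gives dp[11][10] = 5, so this is optimal.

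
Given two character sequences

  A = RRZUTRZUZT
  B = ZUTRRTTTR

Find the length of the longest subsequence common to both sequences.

5

Let dp[i][j] be the LCS length of the first i characters of A and the first j characters of B. dp[i][j] = dp[i-1][j-1]+1 when the i-th and j-th characters match, else max(dp[i-1][j], dp[i][j-1]).
    ·  Z  U  T  R  R  T  T  T  R
 ·  0  0  0  0  0  0  0  0  0  0
 R  0  0  0  0  1  1  1  1  1  1
 R  0  0  0  0  1  2  2  2  2  2
 Z  0  1  1  1  1  2  2  2  2  2
 U  0  1  2  2  2  2  2  2  2  2
 T  0  1  2  3  3  3  3  3  3  3
 R  0  1  2  3  4  4  4  4  4  4
 Z  0  1  2  3  4  4  4  4  4  4
 U  0  1  2  3  4  4  4  4  4  4
 Z  0  1  2  3  4  4  4  4  4  4
 T  0  1  2  3  4  4  5  5  5  5
dp[10][9] = 5. One LCS (by backtracking along matches): ZUTRT.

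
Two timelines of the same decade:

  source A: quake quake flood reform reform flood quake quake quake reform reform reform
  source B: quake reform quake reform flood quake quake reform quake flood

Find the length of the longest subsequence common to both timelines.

Pick quake at source A[1]=source B[1]; then quake at source A[2]=source B[3]; then reform at source A[5]=source B[4]; then flood at source A[6]=source B[5]; then quake at source A[7]=source B[6]; then quake at source A[8]=source B[7]; then quake at source A[9]=source B[9]; all 7 events appear in both, in order. dp[12][10] = 7 confirms this is the maximum.

7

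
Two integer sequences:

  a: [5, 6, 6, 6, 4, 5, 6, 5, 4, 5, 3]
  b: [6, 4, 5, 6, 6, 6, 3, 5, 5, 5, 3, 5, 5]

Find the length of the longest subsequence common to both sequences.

8

Let dp[i][j] be the LCS length of the first i values of a and the first j values of b. dp[i][j] = dp[i-1][j-1]+1 when the i-th and j-th values match, else max(dp[i-1][j], dp[i][j-1]).
    ·  6  4  5  6  6  6  3  5  5  5  3  5  5
 ·  0  0  0  0  0  0  0  0  0  0  0  0  0  0
 5  0  0  0  1  1  1  1  1  1  1  1  1  1  1
 6  0  1  1  1  2  2  2  2  2  2  2  2  2  2
 6  0  1  1  1  2  3  3  3  3  3  3  3  3  3
 6  0  1  1  1  2  3  4  4  4  4  4  4  4  4
 4  0  1  2  2  2  3  4  4  4  4  4  4  4  4
 5  0  1  2  3  3  3  4  4  5  5  5  5  5  5
 6  0  1  2  3  4  4  4  4  5  5  5  5  5  5
 5  0  1  2  3  4  4  4  4  5  6  6  6  6  6
 4  0  1  2  3  4  4  4  4  5  6  6  6  6  6
 5  0  1  2  3  4  4  4  4  5  6  7  7  7  7
 3  0  1  2  3  4  4  4  5  5  6  7  8  8  8
dp[11][13] = 8. One LCS (by backtracking along matches): 5, 6, 6, 6, 5, 5, 5, 3.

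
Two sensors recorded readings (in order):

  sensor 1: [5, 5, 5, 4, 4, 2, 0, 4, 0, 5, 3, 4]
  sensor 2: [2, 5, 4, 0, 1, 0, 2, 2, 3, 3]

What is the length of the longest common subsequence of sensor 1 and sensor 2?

5

Let dp[i][j] be the LCS length of the first i values of sensor 1 and the first j values of sensor 2. dp[i][j] = dp[i-1][j-1]+1 when the i-th and j-th values match, else max(dp[i-1][j], dp[i][j-1]).
    ·  2  5  4  0  1  0  2  2  3  3
 ·  0  0  0  0  0  0  0  0  0  0  0
 5  0  0  1  1  1  1  1  1  1  1  1
 5  0  0  1  1  1  1  1  1  1  1  1
 5  0  0  1  1  1  1  1  1  1  1  1
 4  0  0  1  2  2  2  2  2  2  2  2
 4  0  0  1  2  2  2  2  2  2  2  2
 2  0  1  1  2  2  2  2  3  3  3  3
 0  0  1  1  2  3  3  3  3  3  3  3
 4  0  1  1  2  3  3  3  3  3  3  3
 0  0  1  1  2  3  3  4  4  4  4  4
 5  0  1  2  2  3  3  4  4  4  4  4
 3  0  1  2  2  3  3  4  4  4  5  5
 4  0  1  2  3  3  3  4  4  4  5  5
dp[12][10] = 5. One LCS (by backtracking along matches): 5, 4, 0, 0, 3.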